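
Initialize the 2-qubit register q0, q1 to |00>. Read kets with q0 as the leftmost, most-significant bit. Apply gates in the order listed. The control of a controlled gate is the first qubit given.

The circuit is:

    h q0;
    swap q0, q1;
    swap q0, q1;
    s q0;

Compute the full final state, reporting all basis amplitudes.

After the circuit, the state carries amplitude sqrt(2)/2 on |00>, 0 on |01>, sqrt(2)*I/2 on |10>, 0 on |11>. Key observation: steps 2-3 multiply out to the identity, so the circuit reduces to the remaining gates.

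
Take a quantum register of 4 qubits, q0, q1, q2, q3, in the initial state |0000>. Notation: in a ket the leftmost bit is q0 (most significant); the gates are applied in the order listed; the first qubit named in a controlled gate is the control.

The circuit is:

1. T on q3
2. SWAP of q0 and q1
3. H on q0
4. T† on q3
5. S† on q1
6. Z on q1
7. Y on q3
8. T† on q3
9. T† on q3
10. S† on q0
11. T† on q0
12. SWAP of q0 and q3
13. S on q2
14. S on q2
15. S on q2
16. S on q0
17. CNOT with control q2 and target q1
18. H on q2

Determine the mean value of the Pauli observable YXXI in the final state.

The observable YXXI averages to 0.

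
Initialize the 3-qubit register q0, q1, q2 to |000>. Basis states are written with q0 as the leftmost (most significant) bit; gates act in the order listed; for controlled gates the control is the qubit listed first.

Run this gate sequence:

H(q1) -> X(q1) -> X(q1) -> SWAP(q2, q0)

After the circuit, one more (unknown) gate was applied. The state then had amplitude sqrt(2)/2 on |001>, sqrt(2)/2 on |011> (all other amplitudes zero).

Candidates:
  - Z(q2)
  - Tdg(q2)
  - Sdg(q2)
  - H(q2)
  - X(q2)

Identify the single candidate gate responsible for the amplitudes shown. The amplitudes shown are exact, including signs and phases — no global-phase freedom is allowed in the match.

It was X(q2) that produced the state shown. Key observation: steps 2-3 multiply out to the identity, so the circuit reduces to the remaining gates.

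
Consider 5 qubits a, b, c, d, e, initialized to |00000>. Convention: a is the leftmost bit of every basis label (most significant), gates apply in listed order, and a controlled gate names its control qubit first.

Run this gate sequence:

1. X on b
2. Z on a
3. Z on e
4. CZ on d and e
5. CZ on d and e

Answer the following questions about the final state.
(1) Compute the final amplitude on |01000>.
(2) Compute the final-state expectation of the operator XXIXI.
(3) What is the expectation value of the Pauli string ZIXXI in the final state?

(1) The final state's coefficient on |01000> equals 1. Key observation: gates 4-5 undo each other exactly, leaving only the rest of the circuit to track.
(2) The expectation value of XXIXI is 0.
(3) In the final state, ZIXXI has expectation 0.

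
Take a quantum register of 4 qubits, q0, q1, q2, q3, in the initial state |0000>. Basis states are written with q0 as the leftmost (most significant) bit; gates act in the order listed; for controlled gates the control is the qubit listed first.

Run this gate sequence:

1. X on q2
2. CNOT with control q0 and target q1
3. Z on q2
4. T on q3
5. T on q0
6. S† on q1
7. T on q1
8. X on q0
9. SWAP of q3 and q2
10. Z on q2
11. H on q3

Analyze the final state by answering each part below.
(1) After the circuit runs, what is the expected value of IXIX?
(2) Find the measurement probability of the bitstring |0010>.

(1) In the final state, IXIX has expectation 0.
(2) Outcome |0010> occurs with probability 0.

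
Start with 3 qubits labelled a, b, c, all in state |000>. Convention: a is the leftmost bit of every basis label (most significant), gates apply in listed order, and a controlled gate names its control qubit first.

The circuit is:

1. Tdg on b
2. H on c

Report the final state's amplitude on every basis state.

The resulting statevector has amplitude sqrt(2)/2 on |000>, sqrt(2)/2 on |001>, and 0 on every other basis state.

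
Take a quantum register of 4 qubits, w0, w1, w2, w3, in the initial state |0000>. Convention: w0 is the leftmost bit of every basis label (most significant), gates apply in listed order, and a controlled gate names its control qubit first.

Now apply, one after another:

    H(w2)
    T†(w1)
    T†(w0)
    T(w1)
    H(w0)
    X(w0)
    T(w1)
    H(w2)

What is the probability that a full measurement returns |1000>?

A full measurement returns |1000> with probability 1/2.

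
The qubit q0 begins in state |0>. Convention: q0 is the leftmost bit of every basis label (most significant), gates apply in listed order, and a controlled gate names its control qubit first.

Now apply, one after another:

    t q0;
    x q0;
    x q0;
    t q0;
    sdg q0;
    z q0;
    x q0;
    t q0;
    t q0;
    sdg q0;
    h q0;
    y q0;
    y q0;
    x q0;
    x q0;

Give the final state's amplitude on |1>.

The amplitude on |1> is -sqrt(2)/2.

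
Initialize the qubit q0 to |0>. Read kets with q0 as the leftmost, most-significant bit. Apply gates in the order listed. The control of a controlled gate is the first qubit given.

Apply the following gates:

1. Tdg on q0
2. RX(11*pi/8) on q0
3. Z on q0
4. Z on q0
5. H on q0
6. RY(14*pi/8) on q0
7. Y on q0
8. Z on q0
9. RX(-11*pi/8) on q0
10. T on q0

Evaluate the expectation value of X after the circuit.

The observable X averages to -I*exp(I*pi/4)*sin(5*pi/16)**3*cos(5*pi/16) - 2*I*sqrt(1/2 - sqrt(2)/4)*sqrt(sqrt(2)/4 + 1/2)*exp(I*pi/4)*sin(5*pi/16)**3*cos(5*pi/16) - sqrt(2)*exp(I*pi/4)*sin(5*pi/16)**4/4 - I*exp(-I*pi/4)*sin(5*pi/16)*cos(5*pi/16)**3 - 2*I*sqrt(1/2 - sqrt(2)/4)*sqrt(sqrt(2)/4 + 1/2)*exp(-I*pi/4)*sin(5*pi/16)*cos(5*pi/16)**3 + sqrt(2)*exp(-I*pi/4)*cos(5*pi/16)**4/4 + sqrt(2)*exp(I*pi/4)*cos(5*pi/16)**4/4 + 2*I*sqrt(1/2 - sqrt(2)/4)*sqrt(sqrt(2)/4 + 1/2)*exp(I*pi/4)*sin(5*pi/16)*cos(5*pi/16)**3 + I*exp(I*pi/4)*sin(5*pi/16)*cos(5*pi/16)**3 - sqrt(2)*exp(-I*pi/4)*sin(5*pi/16)**4/4 + 2*I*sqrt(1/2 - sqrt(2)/4)*sqrt(sqrt(2)/4 + 1/2)*exp(-I*pi/4)*sin(5*pi/16)**3*cos(5*pi/16) + I*exp(-I*pi/4)*sin(5*pi/16)**3*cos(5*pi/16).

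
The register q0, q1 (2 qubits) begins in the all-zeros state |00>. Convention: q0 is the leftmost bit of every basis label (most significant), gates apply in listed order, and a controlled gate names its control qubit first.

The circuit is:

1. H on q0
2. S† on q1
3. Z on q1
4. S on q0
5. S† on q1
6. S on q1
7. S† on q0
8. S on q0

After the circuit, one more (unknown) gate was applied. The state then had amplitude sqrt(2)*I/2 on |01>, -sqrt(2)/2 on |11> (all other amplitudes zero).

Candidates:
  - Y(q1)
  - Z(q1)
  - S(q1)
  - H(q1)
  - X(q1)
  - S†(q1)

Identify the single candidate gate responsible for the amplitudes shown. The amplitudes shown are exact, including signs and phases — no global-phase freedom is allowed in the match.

The applied gate was Y(q1). Key observation: gates 4-7 undo each other exactly, leaving only the rest of the circuit to track.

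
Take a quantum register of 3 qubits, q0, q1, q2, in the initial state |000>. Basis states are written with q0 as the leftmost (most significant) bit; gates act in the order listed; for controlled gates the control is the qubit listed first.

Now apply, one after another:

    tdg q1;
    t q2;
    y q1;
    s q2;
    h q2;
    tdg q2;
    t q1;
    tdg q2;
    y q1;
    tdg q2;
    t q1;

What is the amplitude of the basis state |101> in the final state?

The amplitude on |101> is 0.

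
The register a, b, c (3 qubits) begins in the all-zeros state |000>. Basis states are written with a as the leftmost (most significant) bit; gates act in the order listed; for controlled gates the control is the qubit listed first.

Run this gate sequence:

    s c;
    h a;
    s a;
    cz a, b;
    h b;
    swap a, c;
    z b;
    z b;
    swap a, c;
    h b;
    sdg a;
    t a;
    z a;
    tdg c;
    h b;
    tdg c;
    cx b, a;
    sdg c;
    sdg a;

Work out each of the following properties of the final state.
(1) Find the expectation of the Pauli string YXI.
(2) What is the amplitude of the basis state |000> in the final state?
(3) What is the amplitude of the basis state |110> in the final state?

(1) The expectation value of YXI is -1.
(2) The amplitude on |000> is 1/2.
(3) The amplitude on |110> is -I/2.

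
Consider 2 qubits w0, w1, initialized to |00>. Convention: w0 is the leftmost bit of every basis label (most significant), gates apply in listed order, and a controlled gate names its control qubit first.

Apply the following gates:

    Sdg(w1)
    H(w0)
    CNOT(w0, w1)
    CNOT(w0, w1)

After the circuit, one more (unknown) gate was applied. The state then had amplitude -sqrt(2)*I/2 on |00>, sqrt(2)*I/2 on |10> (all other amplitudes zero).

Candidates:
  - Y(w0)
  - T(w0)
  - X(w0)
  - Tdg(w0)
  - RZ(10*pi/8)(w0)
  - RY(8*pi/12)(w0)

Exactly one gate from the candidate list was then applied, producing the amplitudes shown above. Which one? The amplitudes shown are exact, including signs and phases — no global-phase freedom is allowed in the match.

The applied gate was Y(w0).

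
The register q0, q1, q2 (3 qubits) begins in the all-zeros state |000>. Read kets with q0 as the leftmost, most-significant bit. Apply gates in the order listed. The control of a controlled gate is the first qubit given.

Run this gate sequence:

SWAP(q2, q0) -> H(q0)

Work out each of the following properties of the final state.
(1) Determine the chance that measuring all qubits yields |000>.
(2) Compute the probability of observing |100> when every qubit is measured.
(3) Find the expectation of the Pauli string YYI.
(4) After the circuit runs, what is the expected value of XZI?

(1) The probability of measuring |000> is 1/2.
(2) A full measurement returns |100> with probability 1/2.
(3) The observable YYI averages to 0.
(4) In the final state, XZI has expectation 1.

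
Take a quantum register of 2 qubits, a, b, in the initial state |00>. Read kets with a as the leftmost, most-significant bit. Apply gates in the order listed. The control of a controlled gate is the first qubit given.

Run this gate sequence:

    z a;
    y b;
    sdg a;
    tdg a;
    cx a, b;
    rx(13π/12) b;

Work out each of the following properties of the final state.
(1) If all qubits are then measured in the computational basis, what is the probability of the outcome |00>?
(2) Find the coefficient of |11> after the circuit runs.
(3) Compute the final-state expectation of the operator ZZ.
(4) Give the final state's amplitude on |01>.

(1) The probability of measuring |00> is sqrt(2)/8 + sqrt(6)/8 + 1/2.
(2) The amplitude on |11> is 0.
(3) In the final state, ZZ has expectation sqrt(2)/4 + sqrt(6)/4.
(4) |01> carries amplitude -I*sqrt(sqrt(2) + 2)/4 + I*sqrt(6 - 3*sqrt(2))/4 in the final state.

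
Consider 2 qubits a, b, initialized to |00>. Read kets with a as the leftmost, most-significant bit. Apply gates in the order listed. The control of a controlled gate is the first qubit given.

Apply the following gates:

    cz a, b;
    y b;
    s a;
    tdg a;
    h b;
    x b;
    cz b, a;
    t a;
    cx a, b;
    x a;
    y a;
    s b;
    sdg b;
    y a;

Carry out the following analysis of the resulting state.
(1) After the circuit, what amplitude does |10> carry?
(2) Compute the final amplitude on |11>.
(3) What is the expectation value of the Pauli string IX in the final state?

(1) |10> carries amplitude -sqrt(2)*I/2 in the final state.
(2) |11> carries amplitude sqrt(2)*I/2 in the final state.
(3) The observable IX averages to -1.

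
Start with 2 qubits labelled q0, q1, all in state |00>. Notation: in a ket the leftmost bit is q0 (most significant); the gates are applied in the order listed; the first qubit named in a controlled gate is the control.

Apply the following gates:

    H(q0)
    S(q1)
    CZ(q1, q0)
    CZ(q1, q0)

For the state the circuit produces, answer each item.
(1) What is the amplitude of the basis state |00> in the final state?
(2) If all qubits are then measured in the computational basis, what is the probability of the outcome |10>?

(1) |00> carries amplitude sqrt(2)/2 in the final state.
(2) Outcome |10> occurs with probability 1/2.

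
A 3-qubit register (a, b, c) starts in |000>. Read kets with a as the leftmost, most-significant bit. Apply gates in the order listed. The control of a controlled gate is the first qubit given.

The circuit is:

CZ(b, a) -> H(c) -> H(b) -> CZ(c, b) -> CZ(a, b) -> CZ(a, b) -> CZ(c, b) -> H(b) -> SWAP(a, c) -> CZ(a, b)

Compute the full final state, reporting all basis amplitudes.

The final amplitudes are sqrt(2)/2 on |000>, sqrt(2)/2 on |100>, and 0 on every other basis state. Key observation: steps 3-8 multiply out to the identity, so the circuit reduces to the remaining gates.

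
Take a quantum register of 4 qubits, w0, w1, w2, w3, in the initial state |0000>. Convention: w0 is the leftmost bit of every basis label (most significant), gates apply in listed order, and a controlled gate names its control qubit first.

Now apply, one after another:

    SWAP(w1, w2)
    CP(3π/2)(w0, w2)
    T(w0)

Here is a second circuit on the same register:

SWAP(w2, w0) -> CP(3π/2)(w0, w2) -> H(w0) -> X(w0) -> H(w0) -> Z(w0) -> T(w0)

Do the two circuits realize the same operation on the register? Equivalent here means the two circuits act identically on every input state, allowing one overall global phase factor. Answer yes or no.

No — the two circuits implement different unitaries, even allowing a global phase.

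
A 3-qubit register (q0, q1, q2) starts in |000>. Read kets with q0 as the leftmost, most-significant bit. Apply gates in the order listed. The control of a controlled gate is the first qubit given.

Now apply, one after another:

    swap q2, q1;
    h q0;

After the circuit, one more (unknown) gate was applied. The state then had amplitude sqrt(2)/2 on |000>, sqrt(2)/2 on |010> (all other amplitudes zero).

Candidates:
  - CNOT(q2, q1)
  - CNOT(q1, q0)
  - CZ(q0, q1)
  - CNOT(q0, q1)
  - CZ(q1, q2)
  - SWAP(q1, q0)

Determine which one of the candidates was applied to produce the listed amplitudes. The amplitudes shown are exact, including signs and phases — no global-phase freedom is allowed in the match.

It was SWAP(q1, q0) that produced the state shown.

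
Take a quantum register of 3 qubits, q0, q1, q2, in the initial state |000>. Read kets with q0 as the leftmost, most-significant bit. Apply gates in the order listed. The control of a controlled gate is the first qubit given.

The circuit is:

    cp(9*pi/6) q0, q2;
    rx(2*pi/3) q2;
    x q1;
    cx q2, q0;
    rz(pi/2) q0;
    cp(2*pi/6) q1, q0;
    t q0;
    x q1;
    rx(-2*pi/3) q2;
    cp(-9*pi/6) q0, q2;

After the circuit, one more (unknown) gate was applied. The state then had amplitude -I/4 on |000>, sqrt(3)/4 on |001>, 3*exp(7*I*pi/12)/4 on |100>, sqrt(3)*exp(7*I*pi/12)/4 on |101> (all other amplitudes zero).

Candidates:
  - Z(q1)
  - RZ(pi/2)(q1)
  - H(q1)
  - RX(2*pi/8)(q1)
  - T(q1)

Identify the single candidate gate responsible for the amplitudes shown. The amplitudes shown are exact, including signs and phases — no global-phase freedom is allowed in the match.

It was RZ(pi/2)(q1) that produced the state shown.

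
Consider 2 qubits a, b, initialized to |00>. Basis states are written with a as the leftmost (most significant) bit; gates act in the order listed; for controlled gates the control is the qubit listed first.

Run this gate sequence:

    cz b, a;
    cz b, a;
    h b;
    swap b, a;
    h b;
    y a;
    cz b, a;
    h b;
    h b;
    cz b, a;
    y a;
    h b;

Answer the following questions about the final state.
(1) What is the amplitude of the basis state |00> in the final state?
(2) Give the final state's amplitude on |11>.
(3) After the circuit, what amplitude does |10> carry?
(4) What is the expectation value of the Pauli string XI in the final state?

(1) The final state's coefficient on |00> equals sqrt(2)/2.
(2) The final state's coefficient on |11> equals 0.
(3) |10> carries amplitude sqrt(2)/2 in the final state.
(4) The observable XI averages to 1.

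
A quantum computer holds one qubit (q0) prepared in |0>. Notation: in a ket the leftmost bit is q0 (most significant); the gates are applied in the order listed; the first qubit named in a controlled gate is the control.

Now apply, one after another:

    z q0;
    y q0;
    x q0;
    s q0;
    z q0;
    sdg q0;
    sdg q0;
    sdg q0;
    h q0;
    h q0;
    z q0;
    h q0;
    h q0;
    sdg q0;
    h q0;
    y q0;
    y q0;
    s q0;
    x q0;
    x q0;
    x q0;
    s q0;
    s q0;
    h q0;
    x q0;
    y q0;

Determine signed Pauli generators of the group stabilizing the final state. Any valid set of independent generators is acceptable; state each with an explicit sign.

One valid set of independent stabilizer generators is +Y (any independent generating set of the same group is equally correct).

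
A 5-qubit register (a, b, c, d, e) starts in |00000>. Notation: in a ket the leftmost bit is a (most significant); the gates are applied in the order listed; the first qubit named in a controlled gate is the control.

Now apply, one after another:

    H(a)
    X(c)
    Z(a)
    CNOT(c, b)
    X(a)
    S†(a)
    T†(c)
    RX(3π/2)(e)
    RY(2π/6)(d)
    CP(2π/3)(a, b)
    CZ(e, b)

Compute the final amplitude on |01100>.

The final state's coefficient on |01100> equals -sqrt(3)*exp(3*I*pi/4)/4.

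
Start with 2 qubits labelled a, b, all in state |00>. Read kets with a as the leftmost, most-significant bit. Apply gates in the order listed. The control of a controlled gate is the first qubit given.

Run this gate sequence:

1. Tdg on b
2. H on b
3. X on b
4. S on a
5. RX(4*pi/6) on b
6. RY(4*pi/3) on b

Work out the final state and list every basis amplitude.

After the circuit, the state carries amplitude (1 - I)*(-sqrt(6) + sqrt(2)*(-2 + I))/8 on |00>, (1 - I)*(sqrt(2)*(1 - 2*I) + sqrt(6)*I)/8 on |01>, 0 on |10>, 0 on |11>.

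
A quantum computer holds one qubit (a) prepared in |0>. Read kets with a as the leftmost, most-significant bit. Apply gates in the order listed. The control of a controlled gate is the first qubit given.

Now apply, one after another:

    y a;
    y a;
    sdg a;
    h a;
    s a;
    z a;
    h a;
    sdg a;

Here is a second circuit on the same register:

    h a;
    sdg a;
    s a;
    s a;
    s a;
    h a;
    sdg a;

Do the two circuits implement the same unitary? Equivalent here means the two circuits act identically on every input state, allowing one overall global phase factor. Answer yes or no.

No: there is an input state on which the two circuits produce genuinely different outputs (not merely differing by a phase).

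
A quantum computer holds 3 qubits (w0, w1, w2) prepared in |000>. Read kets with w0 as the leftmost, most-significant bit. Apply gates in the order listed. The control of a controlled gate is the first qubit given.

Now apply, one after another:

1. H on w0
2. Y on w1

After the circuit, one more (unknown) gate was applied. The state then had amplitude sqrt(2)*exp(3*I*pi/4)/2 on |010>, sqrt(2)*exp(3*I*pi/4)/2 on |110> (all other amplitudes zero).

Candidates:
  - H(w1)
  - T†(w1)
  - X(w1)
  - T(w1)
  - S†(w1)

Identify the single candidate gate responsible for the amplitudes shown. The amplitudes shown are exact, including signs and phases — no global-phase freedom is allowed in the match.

The applied gate was T(w1).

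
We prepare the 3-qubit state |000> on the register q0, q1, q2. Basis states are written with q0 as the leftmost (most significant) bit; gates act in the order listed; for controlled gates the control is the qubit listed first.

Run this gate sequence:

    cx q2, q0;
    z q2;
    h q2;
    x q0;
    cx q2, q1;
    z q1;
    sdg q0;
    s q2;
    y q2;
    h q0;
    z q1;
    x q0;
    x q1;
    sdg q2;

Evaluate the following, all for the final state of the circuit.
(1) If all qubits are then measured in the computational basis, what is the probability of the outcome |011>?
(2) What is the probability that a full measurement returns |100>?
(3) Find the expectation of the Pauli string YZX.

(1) The probability of measuring |011> is 1/4.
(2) Outcome |100> occurs with probability 1/4.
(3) In the final state, YZX has expectation 0.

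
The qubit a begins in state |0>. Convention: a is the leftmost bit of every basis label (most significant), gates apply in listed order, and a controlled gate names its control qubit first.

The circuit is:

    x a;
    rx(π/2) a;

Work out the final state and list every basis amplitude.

After the circuit, the state carries amplitude -sqrt(2)*I/2 on |0>, sqrt(2)/2 on |1>.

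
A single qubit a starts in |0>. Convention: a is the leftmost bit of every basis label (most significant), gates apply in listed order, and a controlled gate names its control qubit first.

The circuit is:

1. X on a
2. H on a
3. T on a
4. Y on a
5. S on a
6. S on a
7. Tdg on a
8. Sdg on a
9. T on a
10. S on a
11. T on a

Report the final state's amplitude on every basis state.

The final amplitudes are sqrt(2)*exp(3*I*pi/4)/2 on |0>, -sqrt(2)*exp(3*I*pi/4)/2 on |1>.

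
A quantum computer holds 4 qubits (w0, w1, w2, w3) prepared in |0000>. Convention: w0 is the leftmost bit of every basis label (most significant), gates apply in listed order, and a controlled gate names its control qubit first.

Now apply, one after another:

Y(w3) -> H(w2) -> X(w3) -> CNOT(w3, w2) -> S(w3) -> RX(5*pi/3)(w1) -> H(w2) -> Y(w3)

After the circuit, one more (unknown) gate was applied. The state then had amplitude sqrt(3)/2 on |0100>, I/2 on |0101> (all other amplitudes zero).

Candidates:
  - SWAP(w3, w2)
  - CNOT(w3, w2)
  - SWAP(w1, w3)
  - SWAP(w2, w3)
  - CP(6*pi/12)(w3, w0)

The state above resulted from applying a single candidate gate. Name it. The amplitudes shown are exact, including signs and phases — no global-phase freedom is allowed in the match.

The unique candidate consistent with the amplitudes is SWAP(w1, w3).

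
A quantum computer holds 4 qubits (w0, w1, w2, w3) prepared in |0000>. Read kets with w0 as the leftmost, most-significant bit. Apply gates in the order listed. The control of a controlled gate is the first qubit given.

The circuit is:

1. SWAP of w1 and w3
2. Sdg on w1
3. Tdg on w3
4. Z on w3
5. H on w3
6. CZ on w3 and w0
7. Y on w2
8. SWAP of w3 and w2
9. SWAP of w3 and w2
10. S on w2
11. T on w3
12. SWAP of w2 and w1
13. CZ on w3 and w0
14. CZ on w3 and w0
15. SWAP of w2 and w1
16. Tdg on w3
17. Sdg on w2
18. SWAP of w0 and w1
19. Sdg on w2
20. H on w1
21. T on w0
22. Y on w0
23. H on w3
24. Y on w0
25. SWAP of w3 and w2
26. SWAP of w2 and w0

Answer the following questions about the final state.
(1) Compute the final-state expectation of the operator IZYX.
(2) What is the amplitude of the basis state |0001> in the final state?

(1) The observable IZYX averages to 0. Key observation: gates 10-17 undo each other exactly, leaving only the rest of the circuit to track.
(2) The final state's coefficient on |0001> equals sqrt(2)/2.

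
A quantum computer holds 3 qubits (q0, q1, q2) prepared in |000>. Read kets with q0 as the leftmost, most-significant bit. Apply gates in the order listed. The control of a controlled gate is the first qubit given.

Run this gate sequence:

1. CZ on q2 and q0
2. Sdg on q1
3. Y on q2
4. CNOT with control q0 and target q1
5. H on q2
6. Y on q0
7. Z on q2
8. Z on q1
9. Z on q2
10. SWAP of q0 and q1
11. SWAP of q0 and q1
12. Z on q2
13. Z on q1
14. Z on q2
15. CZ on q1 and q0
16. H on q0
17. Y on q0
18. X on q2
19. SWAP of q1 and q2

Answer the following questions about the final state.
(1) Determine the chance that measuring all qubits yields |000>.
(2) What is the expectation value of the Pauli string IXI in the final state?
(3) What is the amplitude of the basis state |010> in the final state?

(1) Outcome |000> occurs with probability 1/4. Key observation: gates 7-14 undo each other exactly, leaving only the rest of the circuit to track.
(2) The expectation value of IXI is -1.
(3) The final state's coefficient on |010> equals -I/2.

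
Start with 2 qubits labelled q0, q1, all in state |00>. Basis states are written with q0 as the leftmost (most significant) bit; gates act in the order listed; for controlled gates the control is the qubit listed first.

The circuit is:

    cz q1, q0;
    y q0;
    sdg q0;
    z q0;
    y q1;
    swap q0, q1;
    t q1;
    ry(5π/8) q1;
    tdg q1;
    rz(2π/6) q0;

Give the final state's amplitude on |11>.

The amplitude on |11> is -exp(2*I*pi/3)*cos(5*pi/16).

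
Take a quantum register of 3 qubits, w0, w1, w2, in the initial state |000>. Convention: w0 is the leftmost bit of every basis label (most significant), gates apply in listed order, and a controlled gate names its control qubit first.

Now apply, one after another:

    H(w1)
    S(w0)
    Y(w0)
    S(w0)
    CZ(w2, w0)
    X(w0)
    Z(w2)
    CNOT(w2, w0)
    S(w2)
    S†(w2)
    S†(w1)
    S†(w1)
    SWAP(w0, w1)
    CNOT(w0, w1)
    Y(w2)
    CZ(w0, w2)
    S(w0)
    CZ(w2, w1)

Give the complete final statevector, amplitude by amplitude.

After the circuit, the state carries amplitude -sqrt(2)*I/2 on |001>, -sqrt(2)/2 on |111>, and 0 on every other basis state.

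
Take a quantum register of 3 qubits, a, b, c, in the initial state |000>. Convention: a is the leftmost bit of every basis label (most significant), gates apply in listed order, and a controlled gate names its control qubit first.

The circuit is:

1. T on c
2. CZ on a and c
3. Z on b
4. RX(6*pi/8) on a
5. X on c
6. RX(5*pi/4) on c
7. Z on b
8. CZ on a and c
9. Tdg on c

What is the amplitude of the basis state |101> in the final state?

|101> carries amplitude -sqrt(2)*exp(I*pi/4)/4 in the final state.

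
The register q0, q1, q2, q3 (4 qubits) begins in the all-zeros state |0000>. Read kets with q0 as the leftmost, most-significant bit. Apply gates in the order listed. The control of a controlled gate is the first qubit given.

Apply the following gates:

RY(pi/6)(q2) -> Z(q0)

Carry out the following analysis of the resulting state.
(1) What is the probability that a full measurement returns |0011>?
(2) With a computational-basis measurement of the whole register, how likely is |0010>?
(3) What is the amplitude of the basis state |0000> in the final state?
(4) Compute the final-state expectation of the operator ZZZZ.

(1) Outcome |0011> occurs with probability 0.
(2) A full measurement returns |0010> with probability 1/2 - sqrt(3)/4.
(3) |0000> carries amplitude sqrt(2)/4 + sqrt(6)/4 in the final state.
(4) The observable ZZZZ averages to sqrt(3)/2.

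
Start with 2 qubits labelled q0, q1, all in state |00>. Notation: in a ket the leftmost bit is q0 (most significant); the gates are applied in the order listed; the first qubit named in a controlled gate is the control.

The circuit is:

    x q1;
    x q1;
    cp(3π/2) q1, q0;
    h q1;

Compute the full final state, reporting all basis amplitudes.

After the circuit, the state carries amplitude sqrt(2)/2 on |00>, sqrt(2)/2 on |01>, 0 on |10>, 0 on |11>.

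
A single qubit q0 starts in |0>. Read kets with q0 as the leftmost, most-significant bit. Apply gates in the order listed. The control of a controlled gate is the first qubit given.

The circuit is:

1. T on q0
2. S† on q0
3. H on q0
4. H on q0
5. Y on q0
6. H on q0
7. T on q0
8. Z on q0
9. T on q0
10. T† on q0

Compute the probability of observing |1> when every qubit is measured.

The probability of measuring |1> is 1/2. Key observation: gates 3-4 undo each other exactly, leaving only the rest of the circuit to track.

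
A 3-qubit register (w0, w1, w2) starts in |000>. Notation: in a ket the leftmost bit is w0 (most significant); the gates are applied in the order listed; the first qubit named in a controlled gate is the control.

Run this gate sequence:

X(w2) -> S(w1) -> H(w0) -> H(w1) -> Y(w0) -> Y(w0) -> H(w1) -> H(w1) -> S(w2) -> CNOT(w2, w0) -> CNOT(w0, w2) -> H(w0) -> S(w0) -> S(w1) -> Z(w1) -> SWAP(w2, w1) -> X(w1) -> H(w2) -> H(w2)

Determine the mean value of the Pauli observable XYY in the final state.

The expectation value of XYY is 1. Key observation: steps 4-7 multiply out to the identity, so the circuit reduces to the remaining gates.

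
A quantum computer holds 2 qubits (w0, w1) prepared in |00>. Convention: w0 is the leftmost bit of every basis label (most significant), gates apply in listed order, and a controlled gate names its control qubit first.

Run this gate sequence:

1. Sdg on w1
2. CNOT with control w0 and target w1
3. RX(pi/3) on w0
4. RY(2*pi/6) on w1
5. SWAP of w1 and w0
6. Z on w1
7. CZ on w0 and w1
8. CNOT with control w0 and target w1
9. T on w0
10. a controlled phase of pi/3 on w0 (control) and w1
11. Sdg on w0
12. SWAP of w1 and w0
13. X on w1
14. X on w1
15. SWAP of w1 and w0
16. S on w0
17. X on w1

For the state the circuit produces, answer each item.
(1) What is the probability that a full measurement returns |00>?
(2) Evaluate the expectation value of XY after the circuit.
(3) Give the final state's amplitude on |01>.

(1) A full measurement returns |00> with probability 3/16. Key observation: steps 11-16 multiply out to the identity, so the circuit reduces to the remaining gates.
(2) The observable XY averages to -9*sqrt(2)/32 - 5*sqrt(6)/32.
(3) |01> carries amplitude 3/4 in the final state.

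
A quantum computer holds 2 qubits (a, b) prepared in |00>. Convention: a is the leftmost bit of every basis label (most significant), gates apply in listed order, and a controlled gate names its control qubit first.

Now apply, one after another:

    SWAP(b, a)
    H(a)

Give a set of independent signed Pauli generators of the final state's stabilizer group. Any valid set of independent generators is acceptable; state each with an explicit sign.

The stabilizer group can be generated by +XI, +IZ, among other valid generating sets.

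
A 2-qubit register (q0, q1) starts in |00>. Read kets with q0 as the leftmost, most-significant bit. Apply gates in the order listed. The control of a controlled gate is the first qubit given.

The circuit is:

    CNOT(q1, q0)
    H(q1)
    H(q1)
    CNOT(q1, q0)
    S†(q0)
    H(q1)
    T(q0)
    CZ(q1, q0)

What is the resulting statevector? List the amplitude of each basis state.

The resulting statevector has amplitude sqrt(2)/2 on |00>, sqrt(2)/2 on |01>, 0 on |10>, 0 on |11>.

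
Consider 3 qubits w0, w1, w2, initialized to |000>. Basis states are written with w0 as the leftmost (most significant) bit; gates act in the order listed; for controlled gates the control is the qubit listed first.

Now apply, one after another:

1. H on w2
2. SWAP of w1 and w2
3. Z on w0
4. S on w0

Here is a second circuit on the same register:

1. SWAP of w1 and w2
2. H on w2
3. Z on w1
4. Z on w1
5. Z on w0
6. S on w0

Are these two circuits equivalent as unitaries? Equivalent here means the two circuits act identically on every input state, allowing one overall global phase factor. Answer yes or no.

No — the two circuits implement different unitaries, even allowing a global phase.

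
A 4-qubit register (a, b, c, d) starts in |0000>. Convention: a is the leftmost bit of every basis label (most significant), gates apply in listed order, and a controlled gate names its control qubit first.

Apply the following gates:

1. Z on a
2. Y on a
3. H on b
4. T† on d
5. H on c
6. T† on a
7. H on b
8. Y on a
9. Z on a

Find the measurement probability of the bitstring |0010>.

The probability of measuring |0010> is 1/2.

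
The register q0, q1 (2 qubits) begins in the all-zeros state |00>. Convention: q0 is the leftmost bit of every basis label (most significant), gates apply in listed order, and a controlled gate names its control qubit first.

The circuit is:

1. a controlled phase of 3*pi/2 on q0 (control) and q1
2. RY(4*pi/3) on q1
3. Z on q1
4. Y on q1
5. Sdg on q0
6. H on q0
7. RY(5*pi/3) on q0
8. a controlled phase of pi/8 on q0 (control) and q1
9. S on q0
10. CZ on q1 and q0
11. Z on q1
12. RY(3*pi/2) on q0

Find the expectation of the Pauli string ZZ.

The expectation value of ZZ is (-exp(3*I*pi/4) + I)*exp(7*I*pi/8)/16.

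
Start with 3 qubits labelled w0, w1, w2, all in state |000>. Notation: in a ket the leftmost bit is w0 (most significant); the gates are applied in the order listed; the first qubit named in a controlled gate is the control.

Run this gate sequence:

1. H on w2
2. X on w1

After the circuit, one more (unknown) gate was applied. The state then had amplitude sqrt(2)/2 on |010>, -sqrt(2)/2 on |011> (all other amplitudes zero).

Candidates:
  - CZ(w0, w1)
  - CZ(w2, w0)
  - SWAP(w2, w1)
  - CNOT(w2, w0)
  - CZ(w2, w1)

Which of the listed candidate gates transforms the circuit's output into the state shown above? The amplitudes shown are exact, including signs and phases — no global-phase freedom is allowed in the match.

It was CZ(w2, w1) that produced the state shown.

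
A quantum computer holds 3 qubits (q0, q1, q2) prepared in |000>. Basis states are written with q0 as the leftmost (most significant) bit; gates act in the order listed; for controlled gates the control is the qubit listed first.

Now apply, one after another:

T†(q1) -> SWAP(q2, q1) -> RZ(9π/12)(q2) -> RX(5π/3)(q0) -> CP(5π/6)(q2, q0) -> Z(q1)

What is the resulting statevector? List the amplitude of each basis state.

The resulting statevector has amplitude sqrt(3)*exp(5*I*pi/8)/2 on |000>, -exp(I*pi/8)/2 on |100>, and 0 on every other basis state.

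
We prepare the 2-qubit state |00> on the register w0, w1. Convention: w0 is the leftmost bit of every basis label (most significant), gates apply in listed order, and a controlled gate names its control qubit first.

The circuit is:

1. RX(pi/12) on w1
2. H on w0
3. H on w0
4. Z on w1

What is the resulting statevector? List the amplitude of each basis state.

The final amplitudes are sqrt(2 - sqrt(2))/4 + sqrt(3*sqrt(2) + 6)/4 on |00>, -I*sqrt(6 - 3*sqrt(2))/4 + I*sqrt(sqrt(2) + 2)/4 on |01>, 0 on |10>, 0 on |11>. Key observation: the block from step 2 through step 3 cancels to the identity and can be dropped.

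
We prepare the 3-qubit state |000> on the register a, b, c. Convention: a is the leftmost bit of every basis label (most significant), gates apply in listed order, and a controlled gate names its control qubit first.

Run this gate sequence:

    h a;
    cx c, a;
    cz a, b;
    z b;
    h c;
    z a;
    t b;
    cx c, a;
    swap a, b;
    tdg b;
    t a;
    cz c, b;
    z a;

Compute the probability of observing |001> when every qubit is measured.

The probability of measuring |001> is 1/4.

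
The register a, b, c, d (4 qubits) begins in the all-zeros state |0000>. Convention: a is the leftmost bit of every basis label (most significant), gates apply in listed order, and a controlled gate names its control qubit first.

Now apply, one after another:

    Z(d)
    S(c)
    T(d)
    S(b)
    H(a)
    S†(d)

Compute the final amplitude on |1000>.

|1000> carries amplitude sqrt(2)/2 in the final state.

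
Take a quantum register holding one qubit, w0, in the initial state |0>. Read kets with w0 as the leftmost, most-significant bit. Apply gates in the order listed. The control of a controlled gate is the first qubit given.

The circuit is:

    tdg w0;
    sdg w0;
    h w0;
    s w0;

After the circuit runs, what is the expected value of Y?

The observable Y averages to 1.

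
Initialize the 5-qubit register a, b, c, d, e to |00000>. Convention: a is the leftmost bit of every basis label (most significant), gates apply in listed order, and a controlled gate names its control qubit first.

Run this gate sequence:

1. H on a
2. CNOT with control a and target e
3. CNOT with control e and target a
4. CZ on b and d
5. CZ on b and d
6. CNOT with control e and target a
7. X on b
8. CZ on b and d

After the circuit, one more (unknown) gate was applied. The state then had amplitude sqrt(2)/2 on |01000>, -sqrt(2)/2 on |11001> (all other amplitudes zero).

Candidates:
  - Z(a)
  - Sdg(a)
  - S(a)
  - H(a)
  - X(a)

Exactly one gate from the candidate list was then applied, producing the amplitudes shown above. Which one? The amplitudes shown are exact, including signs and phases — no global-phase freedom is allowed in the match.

The applied gate was Z(a).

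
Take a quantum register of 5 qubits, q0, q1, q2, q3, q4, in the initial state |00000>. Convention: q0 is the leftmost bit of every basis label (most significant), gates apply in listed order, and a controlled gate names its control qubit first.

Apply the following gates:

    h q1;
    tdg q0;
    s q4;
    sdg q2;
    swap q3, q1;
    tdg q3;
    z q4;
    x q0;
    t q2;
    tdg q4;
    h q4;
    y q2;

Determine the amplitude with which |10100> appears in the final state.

The final state's coefficient on |10100> equals I/2.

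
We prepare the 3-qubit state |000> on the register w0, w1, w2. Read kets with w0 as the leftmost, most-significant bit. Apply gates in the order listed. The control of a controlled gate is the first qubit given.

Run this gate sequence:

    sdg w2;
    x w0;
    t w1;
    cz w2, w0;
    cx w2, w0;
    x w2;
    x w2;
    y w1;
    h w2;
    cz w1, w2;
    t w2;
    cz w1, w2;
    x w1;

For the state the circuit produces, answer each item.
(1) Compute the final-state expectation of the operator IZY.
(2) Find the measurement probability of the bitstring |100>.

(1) The observable IZY averages to sqrt(2)/2. Key observation: gates 6-7 undo each other exactly, leaving only the rest of the circuit to track.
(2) The probability of measuring |100> is 1/2.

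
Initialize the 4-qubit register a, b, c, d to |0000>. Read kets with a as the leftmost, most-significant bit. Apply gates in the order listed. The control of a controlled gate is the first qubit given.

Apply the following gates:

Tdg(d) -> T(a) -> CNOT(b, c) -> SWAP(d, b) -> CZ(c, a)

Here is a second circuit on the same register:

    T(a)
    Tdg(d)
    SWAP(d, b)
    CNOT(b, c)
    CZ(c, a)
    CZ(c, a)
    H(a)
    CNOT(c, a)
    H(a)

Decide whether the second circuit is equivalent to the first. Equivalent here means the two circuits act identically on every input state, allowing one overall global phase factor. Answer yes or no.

No, they are not equivalent — no single phase factor reconciles the two unitaries.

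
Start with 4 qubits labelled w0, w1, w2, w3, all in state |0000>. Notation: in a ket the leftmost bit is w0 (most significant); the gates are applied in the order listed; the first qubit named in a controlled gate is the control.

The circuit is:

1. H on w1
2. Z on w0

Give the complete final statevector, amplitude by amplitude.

The resulting statevector has amplitude sqrt(2)/2 on |0000>, sqrt(2)/2 on |0100>, and 0 on every other basis state.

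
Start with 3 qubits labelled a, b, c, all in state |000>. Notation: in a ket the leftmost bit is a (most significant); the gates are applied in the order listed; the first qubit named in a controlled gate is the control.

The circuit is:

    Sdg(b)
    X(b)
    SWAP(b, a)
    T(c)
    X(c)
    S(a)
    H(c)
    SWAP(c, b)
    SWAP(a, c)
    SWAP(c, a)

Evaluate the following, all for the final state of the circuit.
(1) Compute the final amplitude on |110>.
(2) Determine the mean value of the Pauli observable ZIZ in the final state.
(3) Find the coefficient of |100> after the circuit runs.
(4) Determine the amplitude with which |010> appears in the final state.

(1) The final state's coefficient on |110> equals -sqrt(2)*I/2.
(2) The expectation value of ZIZ is -1.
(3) The amplitude on |100> is sqrt(2)*I/2.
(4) The amplitude on |010> is 0.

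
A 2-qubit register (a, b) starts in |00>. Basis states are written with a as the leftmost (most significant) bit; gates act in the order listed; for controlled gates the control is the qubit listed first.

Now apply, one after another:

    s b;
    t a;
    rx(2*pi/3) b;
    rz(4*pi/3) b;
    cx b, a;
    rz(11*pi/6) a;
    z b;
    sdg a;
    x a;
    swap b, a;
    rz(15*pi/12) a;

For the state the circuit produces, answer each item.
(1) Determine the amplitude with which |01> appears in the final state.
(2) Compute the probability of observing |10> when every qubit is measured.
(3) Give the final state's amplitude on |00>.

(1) The amplitude on |01> is -exp(19*I*pi/24)/2.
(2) Outcome |10> occurs with probability 3/4.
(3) |00> carries amplitude 0 in the final state.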